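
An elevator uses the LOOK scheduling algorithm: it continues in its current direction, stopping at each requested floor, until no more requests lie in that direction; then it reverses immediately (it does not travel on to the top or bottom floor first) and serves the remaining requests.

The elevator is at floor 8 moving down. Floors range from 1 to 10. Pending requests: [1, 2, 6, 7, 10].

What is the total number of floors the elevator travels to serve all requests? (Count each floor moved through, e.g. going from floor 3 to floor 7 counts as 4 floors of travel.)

Answer: 16

Derivation:
Start at floor 8 moving down, LOOK stop order: [7, 6, 2, 1, 10]
  8 → 7: |7-8| = 1, total = 1
  7 → 6: |6-7| = 1, total = 2
  6 → 2: |2-6| = 4, total = 6
  2 → 1: |1-2| = 1, total = 7
  1 → 10: |10-1| = 9, total = 16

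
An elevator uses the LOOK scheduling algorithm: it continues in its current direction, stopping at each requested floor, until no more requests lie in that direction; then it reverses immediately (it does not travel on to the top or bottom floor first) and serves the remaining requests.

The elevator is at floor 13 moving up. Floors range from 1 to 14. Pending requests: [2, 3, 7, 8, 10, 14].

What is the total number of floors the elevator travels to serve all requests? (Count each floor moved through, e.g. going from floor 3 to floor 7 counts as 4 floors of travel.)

Start at floor 13 moving up, LOOK stop order: [14, 10, 8, 7, 3, 2]
  13 → 14: |14-13| = 1, total = 1
  14 → 10: |10-14| = 4, total = 5
  10 → 8: |8-10| = 2, total = 7
  8 → 7: |7-8| = 1, total = 8
  7 → 3: |3-7| = 4, total = 12
  3 → 2: |2-3| = 1, total = 13

Answer: 13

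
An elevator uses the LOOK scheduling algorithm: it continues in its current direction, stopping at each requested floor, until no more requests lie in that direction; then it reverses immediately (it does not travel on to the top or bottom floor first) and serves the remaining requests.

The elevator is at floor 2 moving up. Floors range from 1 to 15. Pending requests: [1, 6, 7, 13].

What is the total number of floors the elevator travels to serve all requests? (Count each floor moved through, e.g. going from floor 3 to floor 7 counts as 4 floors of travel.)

Start at floor 2 moving up, LOOK stop order: [6, 7, 13, 1]
  2 → 6: |6-2| = 4, total = 4
  6 → 7: |7-6| = 1, total = 5
  7 → 13: |13-7| = 6, total = 11
  13 → 1: |1-13| = 12, total = 23

Answer: 23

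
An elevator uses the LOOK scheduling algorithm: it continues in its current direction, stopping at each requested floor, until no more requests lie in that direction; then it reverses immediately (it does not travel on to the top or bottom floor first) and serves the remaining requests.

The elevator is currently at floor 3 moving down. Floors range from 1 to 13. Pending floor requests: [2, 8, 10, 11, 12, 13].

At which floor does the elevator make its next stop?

Answer: 2

Derivation:
Current floor: 3, direction: down
Requests above: [8, 10, 11, 12, 13]
Requests below: [2]
Moving down and requests lie below → nearest below is max([2]) = 2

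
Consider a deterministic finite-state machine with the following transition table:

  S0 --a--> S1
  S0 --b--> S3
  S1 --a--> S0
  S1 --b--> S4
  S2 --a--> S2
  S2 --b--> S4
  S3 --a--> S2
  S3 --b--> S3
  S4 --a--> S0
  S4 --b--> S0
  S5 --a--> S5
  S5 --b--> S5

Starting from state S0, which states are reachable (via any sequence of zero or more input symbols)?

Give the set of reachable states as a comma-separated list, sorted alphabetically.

Answer: S0, S1, S2, S3, S4

Derivation:
BFS from S0:
  visit S0: S0--a-->S1 (new), S0--b-->S3 (new)
  visit S1: S1--a-->S0 (seen), S1--b-->S4 (new)
  visit S3: S3--a-->S2 (new), S3--b-->S3 (seen)
  visit S4: S4--a-->S0 (seen), S4--b-->S0 (seen)
  visit S2: S2--a-->S2 (seen), S2--b-->S4 (seen)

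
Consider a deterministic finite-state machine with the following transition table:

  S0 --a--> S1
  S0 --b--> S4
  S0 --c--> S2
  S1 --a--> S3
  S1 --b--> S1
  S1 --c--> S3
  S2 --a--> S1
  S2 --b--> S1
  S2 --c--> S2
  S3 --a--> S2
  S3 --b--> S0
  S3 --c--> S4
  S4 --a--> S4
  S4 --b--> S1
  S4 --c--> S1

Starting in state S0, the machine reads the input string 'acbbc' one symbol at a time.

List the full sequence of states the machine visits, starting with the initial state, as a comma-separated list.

Answer: S0, S1, S3, S0, S4, S1

Derivation:
Start: S0
  read 'a': S0 --a--> S1
  read 'c': S1 --c--> S3
  read 'b': S3 --b--> S0
  read 'b': S0 --b--> S4
  read 'c': S4 --c--> S1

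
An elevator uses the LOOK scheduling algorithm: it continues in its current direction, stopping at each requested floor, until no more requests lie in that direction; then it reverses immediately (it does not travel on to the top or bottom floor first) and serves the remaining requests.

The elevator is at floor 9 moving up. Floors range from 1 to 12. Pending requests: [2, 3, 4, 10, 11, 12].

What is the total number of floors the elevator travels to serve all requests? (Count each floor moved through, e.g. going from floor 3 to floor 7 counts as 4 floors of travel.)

Answer: 13

Derivation:
Start at floor 9 moving up, LOOK stop order: [10, 11, 12, 4, 3, 2]
  9 → 10: |10-9| = 1, total = 1
  10 → 11: |11-10| = 1, total = 2
  11 → 12: |12-11| = 1, total = 3
  12 → 4: |4-12| = 8, total = 11
  4 → 3: |3-4| = 1, total = 12
  3 → 2: |2-3| = 1, total = 13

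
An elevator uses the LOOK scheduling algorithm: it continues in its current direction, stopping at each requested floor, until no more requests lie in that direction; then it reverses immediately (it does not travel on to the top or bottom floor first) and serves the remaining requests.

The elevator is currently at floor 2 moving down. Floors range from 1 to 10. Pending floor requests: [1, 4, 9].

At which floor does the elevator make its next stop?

Answer: 1

Derivation:
Current floor: 2, direction: down
Requests above: [4, 9]
Requests below: [1]
Moving down and requests lie below → nearest below is max([1]) = 1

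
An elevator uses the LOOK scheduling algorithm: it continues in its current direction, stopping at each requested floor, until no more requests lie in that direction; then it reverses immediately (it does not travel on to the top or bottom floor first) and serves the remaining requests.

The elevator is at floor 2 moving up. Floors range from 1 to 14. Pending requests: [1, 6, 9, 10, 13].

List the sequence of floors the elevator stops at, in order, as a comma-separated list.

Current: 2, moving UP
Serve above first (ascending): [6, 9, 10, 13]
Then reverse, serve below (descending): [1]

Answer: 6, 9, 10, 13, 1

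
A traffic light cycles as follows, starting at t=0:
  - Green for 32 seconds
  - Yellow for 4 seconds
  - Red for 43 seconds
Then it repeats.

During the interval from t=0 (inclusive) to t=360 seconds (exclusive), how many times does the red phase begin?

Answer: 5

Derivation:
Cycle = 32+4+43 = 79s
red phase starts at t = k*79 + 36 for k=0,1,2,...
Need k*79+36 < 360 → k < 4.101
k ∈ {0, ..., 4} → 5 starts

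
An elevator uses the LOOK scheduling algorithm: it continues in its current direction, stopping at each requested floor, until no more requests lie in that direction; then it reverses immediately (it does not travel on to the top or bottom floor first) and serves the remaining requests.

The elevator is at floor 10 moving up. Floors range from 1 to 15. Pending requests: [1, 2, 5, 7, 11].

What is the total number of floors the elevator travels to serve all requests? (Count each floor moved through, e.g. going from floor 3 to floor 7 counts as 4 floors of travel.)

Answer: 11

Derivation:
Start at floor 10 moving up, LOOK stop order: [11, 7, 5, 2, 1]
  10 → 11: |11-10| = 1, total = 1
  11 → 7: |7-11| = 4, total = 5
  7 → 5: |5-7| = 2, total = 7
  5 → 2: |2-5| = 3, total = 10
  2 → 1: |1-2| = 1, total = 11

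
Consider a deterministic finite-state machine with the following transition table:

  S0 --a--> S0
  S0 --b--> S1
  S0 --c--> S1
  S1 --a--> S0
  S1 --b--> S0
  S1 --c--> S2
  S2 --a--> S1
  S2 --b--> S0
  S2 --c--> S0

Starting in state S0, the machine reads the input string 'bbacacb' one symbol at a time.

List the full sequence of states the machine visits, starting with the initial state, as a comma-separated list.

Start: S0
  read 'b': S0 --b--> S1
  read 'b': S1 --b--> S0
  read 'a': S0 --a--> S0
  read 'c': S0 --c--> S1
  read 'a': S1 --a--> S0
  read 'c': S0 --c--> S1
  read 'b': S1 --b--> S0

Answer: S0, S1, S0, S0, S1, S0, S1, S0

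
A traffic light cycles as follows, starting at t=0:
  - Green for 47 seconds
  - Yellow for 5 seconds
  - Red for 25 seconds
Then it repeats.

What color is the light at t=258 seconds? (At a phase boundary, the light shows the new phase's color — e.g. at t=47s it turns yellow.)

Answer: green

Derivation:
Cycle length = 47 + 5 + 25 = 77s
t = 258, phase_t = 258 mod 77 = 27
27 < 47 (green end) → GREEN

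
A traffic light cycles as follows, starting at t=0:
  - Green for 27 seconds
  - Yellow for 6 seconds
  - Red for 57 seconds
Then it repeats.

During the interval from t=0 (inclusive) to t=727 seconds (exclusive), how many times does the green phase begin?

Cycle = 27+6+57 = 90s
green phase starts at t = k*90 + 0 for k=0,1,2,...
Need k*90+0 < 727 → k < 8.078
k ∈ {0, ..., 8} → 9 starts

Answer: 9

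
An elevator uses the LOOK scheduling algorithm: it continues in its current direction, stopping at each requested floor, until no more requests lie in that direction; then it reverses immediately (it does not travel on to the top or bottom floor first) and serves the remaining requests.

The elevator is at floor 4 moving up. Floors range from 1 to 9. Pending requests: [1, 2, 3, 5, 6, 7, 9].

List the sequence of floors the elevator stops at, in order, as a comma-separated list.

Answer: 5, 6, 7, 9, 3, 2, 1

Derivation:
Current: 4, moving UP
Serve above first (ascending): [5, 6, 7, 9]
Then reverse, serve below (descending): [3, 2, 1]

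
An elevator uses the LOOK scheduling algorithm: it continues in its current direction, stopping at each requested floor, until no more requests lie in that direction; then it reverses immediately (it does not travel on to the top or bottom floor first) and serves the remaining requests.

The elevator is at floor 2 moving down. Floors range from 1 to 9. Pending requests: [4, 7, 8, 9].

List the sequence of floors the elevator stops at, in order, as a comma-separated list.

Current: 2, moving DOWN
Serve below first (descending): []
Then reverse, serve above (ascending): [4, 7, 8, 9]

Answer: 4, 7, 8, 9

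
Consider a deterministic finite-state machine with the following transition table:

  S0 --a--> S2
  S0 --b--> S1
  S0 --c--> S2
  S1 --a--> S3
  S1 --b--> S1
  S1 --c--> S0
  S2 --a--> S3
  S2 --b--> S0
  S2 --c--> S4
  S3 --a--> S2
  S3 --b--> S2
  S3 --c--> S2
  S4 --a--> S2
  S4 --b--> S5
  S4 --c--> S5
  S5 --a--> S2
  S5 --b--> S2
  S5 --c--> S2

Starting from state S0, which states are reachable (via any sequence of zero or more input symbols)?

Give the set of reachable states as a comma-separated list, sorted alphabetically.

BFS from S0:
  visit S0: S0--a-->S2 (new), S0--b-->S1 (new), S0--c-->S2 (seen)
  visit S2: S2--a-->S3 (new), S2--b-->S0 (seen), S2--c-->S4 (new)
  visit S1: S1--a-->S3 (seen), S1--b-->S1 (seen), S1--c-->S0 (seen)
  visit S3: S3--a-->S2 (seen), S3--b-->S2 (seen), S3--c-->S2 (seen)
  visit S4: S4--a-->S2 (seen), S4--b-->S5 (new), S4--c-->S5 (seen)
  visit S5: S5--a-->S2 (seen), S5--b-->S2 (seen), S5--c-->S2 (seen)

Answer: S0, S1, S2, S3, S4, S5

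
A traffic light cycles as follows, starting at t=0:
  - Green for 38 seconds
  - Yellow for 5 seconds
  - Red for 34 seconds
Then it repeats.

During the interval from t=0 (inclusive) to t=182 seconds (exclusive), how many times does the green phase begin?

Answer: 3

Derivation:
Cycle = 38+5+34 = 77s
green phase starts at t = k*77 + 0 for k=0,1,2,...
Need k*77+0 < 182 → k < 2.364
k ∈ {0, ..., 2} → 3 starts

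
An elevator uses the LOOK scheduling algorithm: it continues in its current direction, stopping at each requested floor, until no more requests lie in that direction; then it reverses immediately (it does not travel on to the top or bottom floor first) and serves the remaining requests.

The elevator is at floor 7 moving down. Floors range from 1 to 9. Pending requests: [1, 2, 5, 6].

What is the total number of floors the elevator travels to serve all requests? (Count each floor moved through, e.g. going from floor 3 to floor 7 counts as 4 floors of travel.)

Start at floor 7 moving down, LOOK stop order: [6, 5, 2, 1]
  7 → 6: |6-7| = 1, total = 1
  6 → 5: |5-6| = 1, total = 2
  5 → 2: |2-5| = 3, total = 5
  2 → 1: |1-2| = 1, total = 6

Answer: 6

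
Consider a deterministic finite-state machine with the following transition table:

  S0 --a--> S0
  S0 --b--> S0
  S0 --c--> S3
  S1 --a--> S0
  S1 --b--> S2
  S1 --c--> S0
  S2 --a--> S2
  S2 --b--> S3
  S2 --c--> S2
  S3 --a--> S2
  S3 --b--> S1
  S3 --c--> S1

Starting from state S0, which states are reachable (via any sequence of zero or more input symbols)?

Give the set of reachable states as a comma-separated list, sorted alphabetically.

BFS from S0:
  visit S0: S0--a-->S0 (seen), S0--b-->S0 (seen), S0--c-->S3 (new)
  visit S3: S3--a-->S2 (new), S3--b-->S1 (new), S3--c-->S1 (seen)
  visit S2: S2--a-->S2 (seen), S2--b-->S3 (seen), S2--c-->S2 (seen)
  visit S1: S1--a-->S0 (seen), S1--b-->S2 (seen), S1--c-->S0 (seen)

Answer: S0, S1, S2, S3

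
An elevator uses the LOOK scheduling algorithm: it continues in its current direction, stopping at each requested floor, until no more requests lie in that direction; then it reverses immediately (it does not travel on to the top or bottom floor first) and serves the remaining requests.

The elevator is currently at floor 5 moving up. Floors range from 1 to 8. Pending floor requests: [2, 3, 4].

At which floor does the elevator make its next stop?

Current floor: 5, direction: up
Requests above: []
Requests below: [2, 3, 4]
Moving up but no requests above → reverse; nearest below is max([2, 3, 4]) = 4

Answer: 4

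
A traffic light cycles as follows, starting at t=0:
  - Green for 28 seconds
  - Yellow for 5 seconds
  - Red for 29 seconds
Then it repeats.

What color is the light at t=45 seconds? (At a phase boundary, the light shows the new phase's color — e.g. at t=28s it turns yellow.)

Answer: red

Derivation:
Cycle length = 28 + 5 + 29 = 62s
t = 45, phase_t = 45 mod 62 = 45
45 >= 33 → RED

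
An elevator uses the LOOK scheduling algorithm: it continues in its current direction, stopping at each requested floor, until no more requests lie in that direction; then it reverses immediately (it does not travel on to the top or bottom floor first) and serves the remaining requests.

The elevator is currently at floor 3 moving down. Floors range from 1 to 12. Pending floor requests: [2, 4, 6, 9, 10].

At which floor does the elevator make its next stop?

Current floor: 3, direction: down
Requests above: [4, 6, 9, 10]
Requests below: [2]
Moving down and requests lie below → nearest below is max([2]) = 2

Answer: 2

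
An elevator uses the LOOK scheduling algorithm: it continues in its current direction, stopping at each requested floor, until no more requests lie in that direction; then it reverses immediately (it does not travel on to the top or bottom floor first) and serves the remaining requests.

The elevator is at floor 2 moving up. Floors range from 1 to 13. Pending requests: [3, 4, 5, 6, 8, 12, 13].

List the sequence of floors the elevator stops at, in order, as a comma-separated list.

Answer: 3, 4, 5, 6, 8, 12, 13

Derivation:
Current: 2, moving UP
Serve above first (ascending): [3, 4, 5, 6, 8, 12, 13]
Then reverse, serve below (descending): []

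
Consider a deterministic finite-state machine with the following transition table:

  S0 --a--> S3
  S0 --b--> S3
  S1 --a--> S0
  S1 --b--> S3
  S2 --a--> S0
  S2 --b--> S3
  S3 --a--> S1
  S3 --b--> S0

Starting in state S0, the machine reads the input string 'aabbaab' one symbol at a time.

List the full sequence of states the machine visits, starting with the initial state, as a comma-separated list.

Answer: S0, S3, S1, S3, S0, S3, S1, S3

Derivation:
Start: S0
  read 'a': S0 --a--> S3
  read 'a': S3 --a--> S1
  read 'b': S1 --b--> S3
  read 'b': S3 --b--> S0
  read 'a': S0 --a--> S3
  read 'a': S3 --a--> S1
  read 'b': S1 --b--> S3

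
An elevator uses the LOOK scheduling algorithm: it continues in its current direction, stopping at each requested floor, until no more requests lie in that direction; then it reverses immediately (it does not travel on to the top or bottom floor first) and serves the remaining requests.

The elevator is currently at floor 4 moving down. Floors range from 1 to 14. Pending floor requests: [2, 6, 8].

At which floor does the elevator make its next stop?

Current floor: 4, direction: down
Requests above: [6, 8]
Requests below: [2]
Moving down and requests lie below → nearest below is max([2]) = 2

Answer: 2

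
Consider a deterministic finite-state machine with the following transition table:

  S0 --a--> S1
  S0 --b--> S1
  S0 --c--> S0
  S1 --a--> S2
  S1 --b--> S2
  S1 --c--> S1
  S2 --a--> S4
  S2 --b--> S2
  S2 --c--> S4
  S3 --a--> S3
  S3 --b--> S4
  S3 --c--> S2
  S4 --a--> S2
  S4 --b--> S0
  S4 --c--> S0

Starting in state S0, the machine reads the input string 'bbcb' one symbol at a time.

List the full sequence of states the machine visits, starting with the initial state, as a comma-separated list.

Start: S0
  read 'b': S0 --b--> S1
  read 'b': S1 --b--> S2
  read 'c': S2 --c--> S4
  read 'b': S4 --b--> S0

Answer: S0, S1, S2, S4, S0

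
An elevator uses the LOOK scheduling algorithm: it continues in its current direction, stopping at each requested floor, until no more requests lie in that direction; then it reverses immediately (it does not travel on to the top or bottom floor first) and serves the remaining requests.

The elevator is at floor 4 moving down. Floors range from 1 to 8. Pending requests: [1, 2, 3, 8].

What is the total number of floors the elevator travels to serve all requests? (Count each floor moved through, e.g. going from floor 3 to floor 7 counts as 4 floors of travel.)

Start at floor 4 moving down, LOOK stop order: [3, 2, 1, 8]
  4 → 3: |3-4| = 1, total = 1
  3 → 2: |2-3| = 1, total = 2
  2 → 1: |1-2| = 1, total = 3
  1 → 8: |8-1| = 7, total = 10

Answer: 10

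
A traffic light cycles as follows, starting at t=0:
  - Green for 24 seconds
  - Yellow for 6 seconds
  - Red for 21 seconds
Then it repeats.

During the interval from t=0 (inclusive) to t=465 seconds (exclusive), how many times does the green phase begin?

Cycle = 24+6+21 = 51s
green phase starts at t = k*51 + 0 for k=0,1,2,...
Need k*51+0 < 465 → k < 9.118
k ∈ {0, ..., 9} → 10 starts

Answer: 10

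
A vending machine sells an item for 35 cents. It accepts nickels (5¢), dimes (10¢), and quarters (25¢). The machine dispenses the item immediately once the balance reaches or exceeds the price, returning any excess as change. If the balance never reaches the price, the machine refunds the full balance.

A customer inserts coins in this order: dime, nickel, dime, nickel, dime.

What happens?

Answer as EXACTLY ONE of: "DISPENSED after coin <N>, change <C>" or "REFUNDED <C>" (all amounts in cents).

Answer: DISPENSED after coin 5, change 5

Derivation:
Price: 35¢
Coin 1 (dime, 10¢): balance = 10¢
Coin 2 (nickel, 5¢): balance = 15¢
Coin 3 (dime, 10¢): balance = 25¢
Coin 4 (nickel, 5¢): balance = 30¢
Coin 5 (dime, 10¢): balance = 40¢
  → balance >= price → DISPENSE, change = 40 - 35 = 5¢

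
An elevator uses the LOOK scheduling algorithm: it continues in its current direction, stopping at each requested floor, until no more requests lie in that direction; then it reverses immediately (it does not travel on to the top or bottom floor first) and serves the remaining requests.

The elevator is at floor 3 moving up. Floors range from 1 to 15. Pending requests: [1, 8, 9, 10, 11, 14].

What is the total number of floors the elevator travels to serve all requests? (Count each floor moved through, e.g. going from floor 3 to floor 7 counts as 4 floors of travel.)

Answer: 24

Derivation:
Start at floor 3 moving up, LOOK stop order: [8, 9, 10, 11, 14, 1]
  3 → 8: |8-3| = 5, total = 5
  8 → 9: |9-8| = 1, total = 6
  9 → 10: |10-9| = 1, total = 7
  10 → 11: |11-10| = 1, total = 8
  11 → 14: |14-11| = 3, total = 11
  14 → 1: |1-14| = 13, total = 24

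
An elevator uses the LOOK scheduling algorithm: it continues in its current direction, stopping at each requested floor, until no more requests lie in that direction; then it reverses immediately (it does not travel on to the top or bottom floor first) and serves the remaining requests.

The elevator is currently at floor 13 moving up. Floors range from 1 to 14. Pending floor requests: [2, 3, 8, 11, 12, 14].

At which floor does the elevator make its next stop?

Current floor: 13, direction: up
Requests above: [14]
Requests below: [2, 3, 8, 11, 12]
Moving up and requests lie above → nearest above is min([14]) = 14

Answer: 14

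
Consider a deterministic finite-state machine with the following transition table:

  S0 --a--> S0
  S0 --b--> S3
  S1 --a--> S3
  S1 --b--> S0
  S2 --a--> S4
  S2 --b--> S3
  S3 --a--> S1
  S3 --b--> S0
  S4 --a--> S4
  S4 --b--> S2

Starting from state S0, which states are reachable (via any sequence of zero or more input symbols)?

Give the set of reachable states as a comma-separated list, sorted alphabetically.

BFS from S0:
  visit S0: S0--a-->S0 (seen), S0--b-->S3 (new)
  visit S3: S3--a-->S1 (new), S3--b-->S0 (seen)
  visit S1: S1--a-->S3 (seen), S1--b-->S0 (seen)

Answer: S0, S1, S3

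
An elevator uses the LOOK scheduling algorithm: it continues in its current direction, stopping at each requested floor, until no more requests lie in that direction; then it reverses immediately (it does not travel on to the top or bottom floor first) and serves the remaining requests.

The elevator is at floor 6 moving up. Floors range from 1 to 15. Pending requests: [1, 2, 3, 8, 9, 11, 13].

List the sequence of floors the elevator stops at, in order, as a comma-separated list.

Current: 6, moving UP
Serve above first (ascending): [8, 9, 11, 13]
Then reverse, serve below (descending): [3, 2, 1]

Answer: 8, 9, 11, 13, 3, 2, 1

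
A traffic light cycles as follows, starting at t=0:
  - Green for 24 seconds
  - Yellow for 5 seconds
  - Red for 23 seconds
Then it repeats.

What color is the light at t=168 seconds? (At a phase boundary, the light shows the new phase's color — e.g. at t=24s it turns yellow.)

Answer: green

Derivation:
Cycle length = 24 + 5 + 23 = 52s
t = 168, phase_t = 168 mod 52 = 12
12 < 24 (green end) → GREEN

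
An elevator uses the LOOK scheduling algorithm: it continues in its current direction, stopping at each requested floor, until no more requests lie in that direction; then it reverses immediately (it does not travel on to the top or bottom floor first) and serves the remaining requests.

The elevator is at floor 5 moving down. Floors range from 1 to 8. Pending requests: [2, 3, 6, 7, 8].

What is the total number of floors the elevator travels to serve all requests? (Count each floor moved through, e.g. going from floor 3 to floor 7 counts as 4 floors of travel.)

Start at floor 5 moving down, LOOK stop order: [3, 2, 6, 7, 8]
  5 → 3: |3-5| = 2, total = 2
  3 → 2: |2-3| = 1, total = 3
  2 → 6: |6-2| = 4, total = 7
  6 → 7: |7-6| = 1, total = 8
  7 → 8: |8-7| = 1, total = 9

Answer: 9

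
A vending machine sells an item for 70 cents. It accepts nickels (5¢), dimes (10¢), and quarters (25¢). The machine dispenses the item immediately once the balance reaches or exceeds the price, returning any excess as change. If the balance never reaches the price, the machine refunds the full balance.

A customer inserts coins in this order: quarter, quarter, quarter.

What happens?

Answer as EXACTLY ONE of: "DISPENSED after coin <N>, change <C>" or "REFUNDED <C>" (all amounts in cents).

Price: 70¢
Coin 1 (quarter, 25¢): balance = 25¢
Coin 2 (quarter, 25¢): balance = 50¢
Coin 3 (quarter, 25¢): balance = 75¢
  → balance >= price → DISPENSE, change = 75 - 70 = 5¢

Answer: DISPENSED after coin 3, change 5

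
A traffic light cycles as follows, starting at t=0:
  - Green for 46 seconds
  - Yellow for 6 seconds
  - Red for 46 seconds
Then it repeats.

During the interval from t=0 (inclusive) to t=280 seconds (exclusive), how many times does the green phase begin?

Answer: 3

Derivation:
Cycle = 46+6+46 = 98s
green phase starts at t = k*98 + 0 for k=0,1,2,...
Need k*98+0 < 280 → k < 2.857
k ∈ {0, ..., 2} → 3 starts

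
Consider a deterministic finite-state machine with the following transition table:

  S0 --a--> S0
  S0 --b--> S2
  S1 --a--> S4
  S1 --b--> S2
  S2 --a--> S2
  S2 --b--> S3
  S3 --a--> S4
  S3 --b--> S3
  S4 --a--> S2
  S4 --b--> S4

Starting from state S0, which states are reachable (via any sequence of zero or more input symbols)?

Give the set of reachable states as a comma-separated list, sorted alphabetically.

BFS from S0:
  visit S0: S0--a-->S0 (seen), S0--b-->S2 (new)
  visit S2: S2--a-->S2 (seen), S2--b-->S3 (new)
  visit S3: S3--a-->S4 (new), S3--b-->S3 (seen)
  visit S4: S4--a-->S2 (seen), S4--b-->S4 (seen)

Answer: S0, S2, S3, S4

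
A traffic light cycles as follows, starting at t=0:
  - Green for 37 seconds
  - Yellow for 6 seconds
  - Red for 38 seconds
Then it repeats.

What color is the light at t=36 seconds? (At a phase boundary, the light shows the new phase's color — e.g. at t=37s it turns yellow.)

Answer: green

Derivation:
Cycle length = 37 + 6 + 38 = 81s
t = 36, phase_t = 36 mod 81 = 36
36 < 37 (green end) → GREEN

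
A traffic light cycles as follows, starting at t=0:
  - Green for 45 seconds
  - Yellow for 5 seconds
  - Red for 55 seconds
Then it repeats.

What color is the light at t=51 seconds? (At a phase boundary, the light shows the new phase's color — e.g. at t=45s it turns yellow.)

Cycle length = 45 + 5 + 55 = 105s
t = 51, phase_t = 51 mod 105 = 51
51 >= 50 → RED

Answer: red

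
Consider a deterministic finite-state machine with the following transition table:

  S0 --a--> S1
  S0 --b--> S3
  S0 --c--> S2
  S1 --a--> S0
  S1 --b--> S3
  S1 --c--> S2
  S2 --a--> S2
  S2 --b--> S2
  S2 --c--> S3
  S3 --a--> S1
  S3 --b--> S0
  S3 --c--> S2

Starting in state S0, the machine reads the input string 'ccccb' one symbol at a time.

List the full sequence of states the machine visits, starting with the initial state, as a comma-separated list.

Start: S0
  read 'c': S0 --c--> S2
  read 'c': S2 --c--> S3
  read 'c': S3 --c--> S2
  read 'c': S2 --c--> S3
  read 'b': S3 --b--> S0

Answer: S0, S2, S3, S2, S3, S0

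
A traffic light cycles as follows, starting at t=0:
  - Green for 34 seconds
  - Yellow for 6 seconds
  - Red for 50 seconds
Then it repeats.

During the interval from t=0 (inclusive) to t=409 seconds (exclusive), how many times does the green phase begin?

Cycle = 34+6+50 = 90s
green phase starts at t = k*90 + 0 for k=0,1,2,...
Need k*90+0 < 409 → k < 4.544
k ∈ {0, ..., 4} → 5 starts

Answer: 5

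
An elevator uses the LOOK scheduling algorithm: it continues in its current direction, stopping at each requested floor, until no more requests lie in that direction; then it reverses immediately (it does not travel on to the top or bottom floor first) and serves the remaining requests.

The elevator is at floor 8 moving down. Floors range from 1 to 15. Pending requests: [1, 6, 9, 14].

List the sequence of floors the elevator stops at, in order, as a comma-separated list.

Current: 8, moving DOWN
Serve below first (descending): [6, 1]
Then reverse, serve above (ascending): [9, 14]

Answer: 6, 1, 9, 14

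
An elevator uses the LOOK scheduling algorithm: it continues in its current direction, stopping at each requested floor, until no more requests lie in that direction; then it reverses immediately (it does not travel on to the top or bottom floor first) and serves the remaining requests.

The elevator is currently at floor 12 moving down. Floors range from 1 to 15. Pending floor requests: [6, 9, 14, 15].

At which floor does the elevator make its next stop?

Current floor: 12, direction: down
Requests above: [14, 15]
Requests below: [6, 9]
Moving down and requests lie below → nearest below is max([6, 9]) = 9

Answer: 9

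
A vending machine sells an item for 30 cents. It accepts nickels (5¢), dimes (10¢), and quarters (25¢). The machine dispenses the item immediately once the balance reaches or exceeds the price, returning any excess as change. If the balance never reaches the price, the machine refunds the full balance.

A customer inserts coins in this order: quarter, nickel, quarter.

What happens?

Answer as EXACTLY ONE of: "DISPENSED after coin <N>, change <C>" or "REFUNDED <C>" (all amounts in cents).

Answer: DISPENSED after coin 2, change 0

Derivation:
Price: 30¢
Coin 1 (quarter, 25¢): balance = 25¢
Coin 2 (nickel, 5¢): balance = 30¢
  → balance >= price → DISPENSE, change = 30 - 30 = 0¢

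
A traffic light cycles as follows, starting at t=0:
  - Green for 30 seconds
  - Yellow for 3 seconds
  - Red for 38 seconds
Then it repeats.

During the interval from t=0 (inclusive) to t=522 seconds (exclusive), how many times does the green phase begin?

Cycle = 30+3+38 = 71s
green phase starts at t = k*71 + 0 for k=0,1,2,...
Need k*71+0 < 522 → k < 7.352
k ∈ {0, ..., 7} → 8 starts

Answer: 8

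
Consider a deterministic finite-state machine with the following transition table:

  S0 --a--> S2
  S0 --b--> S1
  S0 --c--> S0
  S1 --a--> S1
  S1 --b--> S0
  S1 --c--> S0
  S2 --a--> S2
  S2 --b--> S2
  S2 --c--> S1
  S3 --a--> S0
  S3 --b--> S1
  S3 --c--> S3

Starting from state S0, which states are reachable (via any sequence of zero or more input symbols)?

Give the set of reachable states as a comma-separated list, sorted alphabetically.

Answer: S0, S1, S2

Derivation:
BFS from S0:
  visit S0: S0--a-->S2 (new), S0--b-->S1 (new), S0--c-->S0 (seen)
  visit S2: S2--a-->S2 (seen), S2--b-->S2 (seen), S2--c-->S1 (seen)
  visit S1: S1--a-->S1 (seen), S1--b-->S0 (seen), S1--c-->S0 (seen)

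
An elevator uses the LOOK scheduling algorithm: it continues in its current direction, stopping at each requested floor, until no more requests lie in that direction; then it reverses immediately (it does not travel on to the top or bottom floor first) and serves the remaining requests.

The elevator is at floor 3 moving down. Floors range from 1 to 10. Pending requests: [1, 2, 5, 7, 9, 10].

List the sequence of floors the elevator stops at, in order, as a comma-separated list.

Current: 3, moving DOWN
Serve below first (descending): [2, 1]
Then reverse, serve above (ascending): [5, 7, 9, 10]

Answer: 2, 1, 5, 7, 9, 10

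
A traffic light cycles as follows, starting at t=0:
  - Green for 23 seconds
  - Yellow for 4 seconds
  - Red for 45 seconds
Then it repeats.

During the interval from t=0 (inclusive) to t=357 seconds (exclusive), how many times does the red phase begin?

Cycle = 23+4+45 = 72s
red phase starts at t = k*72 + 27 for k=0,1,2,...
Need k*72+27 < 357 → k < 4.583
k ∈ {0, ..., 4} → 5 starts

Answer: 5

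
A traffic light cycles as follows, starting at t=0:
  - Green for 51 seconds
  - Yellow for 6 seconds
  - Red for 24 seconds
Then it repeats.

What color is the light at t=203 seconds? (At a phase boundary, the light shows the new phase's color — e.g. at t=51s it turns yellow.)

Answer: green

Derivation:
Cycle length = 51 + 6 + 24 = 81s
t = 203, phase_t = 203 mod 81 = 41
41 < 51 (green end) → GREEN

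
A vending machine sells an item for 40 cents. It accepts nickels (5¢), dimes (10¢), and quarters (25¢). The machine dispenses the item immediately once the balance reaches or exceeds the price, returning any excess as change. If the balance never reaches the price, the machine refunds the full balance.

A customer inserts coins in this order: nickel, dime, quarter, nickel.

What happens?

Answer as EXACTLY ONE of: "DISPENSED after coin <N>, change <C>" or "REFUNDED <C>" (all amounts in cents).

Price: 40¢
Coin 1 (nickel, 5¢): balance = 5¢
Coin 2 (dime, 10¢): balance = 15¢
Coin 3 (quarter, 25¢): balance = 40¢
  → balance >= price → DISPENSE, change = 40 - 40 = 0¢

Answer: DISPENSED after coin 3, change 0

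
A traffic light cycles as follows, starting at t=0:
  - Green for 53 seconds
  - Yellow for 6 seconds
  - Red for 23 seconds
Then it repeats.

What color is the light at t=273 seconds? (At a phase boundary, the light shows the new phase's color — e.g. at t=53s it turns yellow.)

Answer: green

Derivation:
Cycle length = 53 + 6 + 23 = 82s
t = 273, phase_t = 273 mod 82 = 27
27 < 53 (green end) → GREEN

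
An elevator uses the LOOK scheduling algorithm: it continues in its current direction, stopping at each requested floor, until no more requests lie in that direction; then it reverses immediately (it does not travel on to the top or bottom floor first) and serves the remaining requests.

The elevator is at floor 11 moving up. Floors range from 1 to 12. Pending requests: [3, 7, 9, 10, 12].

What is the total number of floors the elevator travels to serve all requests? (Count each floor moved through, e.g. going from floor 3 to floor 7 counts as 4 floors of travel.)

Answer: 10

Derivation:
Start at floor 11 moving up, LOOK stop order: [12, 10, 9, 7, 3]
  11 → 12: |12-11| = 1, total = 1
  12 → 10: |10-12| = 2, total = 3
  10 → 9: |9-10| = 1, total = 4
  9 → 7: |7-9| = 2, total = 6
  7 → 3: |3-7| = 4, total = 10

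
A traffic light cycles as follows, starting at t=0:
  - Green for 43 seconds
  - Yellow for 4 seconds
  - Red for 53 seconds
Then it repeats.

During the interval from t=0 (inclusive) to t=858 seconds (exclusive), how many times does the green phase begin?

Cycle = 43+4+53 = 100s
green phase starts at t = k*100 + 0 for k=0,1,2,...
Need k*100+0 < 858 → k < 8.580
k ∈ {0, ..., 8} → 9 starts

Answer: 9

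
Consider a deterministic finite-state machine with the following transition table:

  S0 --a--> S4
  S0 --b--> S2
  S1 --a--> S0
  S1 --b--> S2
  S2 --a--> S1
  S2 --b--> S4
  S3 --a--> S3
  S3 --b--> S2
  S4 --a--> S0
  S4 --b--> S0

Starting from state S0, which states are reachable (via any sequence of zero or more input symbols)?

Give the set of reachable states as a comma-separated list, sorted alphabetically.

Answer: S0, S1, S2, S4

Derivation:
BFS from S0:
  visit S0: S0--a-->S4 (new), S0--b-->S2 (new)
  visit S4: S4--a-->S0 (seen), S4--b-->S0 (seen)
  visit S2: S2--a-->S1 (new), S2--b-->S4 (seen)
  visit S1: S1--a-->S0 (seen), S1--b-->S2 (seen)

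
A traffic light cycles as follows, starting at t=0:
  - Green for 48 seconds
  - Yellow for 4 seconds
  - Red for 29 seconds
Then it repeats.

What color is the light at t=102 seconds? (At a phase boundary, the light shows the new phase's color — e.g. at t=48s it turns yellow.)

Cycle length = 48 + 4 + 29 = 81s
t = 102, phase_t = 102 mod 81 = 21
21 < 48 (green end) → GREEN

Answer: green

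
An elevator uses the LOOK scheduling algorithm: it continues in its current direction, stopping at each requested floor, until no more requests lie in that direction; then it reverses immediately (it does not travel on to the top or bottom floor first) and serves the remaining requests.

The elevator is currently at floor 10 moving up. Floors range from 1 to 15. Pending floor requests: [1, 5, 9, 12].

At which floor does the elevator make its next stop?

Answer: 12

Derivation:
Current floor: 10, direction: up
Requests above: [12]
Requests below: [1, 5, 9]
Moving up and requests lie above → nearest above is min([12]) = 12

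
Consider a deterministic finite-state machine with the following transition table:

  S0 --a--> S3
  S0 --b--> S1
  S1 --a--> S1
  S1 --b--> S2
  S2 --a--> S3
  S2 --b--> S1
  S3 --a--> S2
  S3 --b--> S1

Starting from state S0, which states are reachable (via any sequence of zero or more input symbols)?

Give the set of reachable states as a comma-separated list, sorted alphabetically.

Answer: S0, S1, S2, S3

Derivation:
BFS from S0:
  visit S0: S0--a-->S3 (new), S0--b-->S1 (new)
  visit S3: S3--a-->S2 (new), S3--b-->S1 (seen)
  visit S1: S1--a-->S1 (seen), S1--b-->S2 (seen)
  visit S2: S2--a-->S3 (seen), S2--b-->S1 (seen)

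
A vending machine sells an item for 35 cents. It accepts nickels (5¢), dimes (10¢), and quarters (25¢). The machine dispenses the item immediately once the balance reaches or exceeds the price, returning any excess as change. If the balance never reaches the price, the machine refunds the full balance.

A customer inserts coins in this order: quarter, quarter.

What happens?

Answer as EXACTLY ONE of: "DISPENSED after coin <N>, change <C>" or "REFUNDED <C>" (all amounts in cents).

Answer: DISPENSED after coin 2, change 15

Derivation:
Price: 35¢
Coin 1 (quarter, 25¢): balance = 25¢
Coin 2 (quarter, 25¢): balance = 50¢
  → balance >= price → DISPENSE, change = 50 - 35 = 15¢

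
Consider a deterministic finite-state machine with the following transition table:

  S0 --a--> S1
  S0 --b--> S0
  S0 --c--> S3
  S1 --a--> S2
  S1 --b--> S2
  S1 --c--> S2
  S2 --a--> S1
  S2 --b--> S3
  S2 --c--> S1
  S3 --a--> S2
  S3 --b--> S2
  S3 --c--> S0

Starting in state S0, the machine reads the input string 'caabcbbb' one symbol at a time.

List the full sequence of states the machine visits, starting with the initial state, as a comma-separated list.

Start: S0
  read 'c': S0 --c--> S3
  read 'a': S3 --a--> S2
  read 'a': S2 --a--> S1
  read 'b': S1 --b--> S2
  read 'c': S2 --c--> S1
  read 'b': S1 --b--> S2
  read 'b': S2 --b--> S3
  read 'b': S3 --b--> S2

Answer: S0, S3, S2, S1, S2, S1, S2, S3, S2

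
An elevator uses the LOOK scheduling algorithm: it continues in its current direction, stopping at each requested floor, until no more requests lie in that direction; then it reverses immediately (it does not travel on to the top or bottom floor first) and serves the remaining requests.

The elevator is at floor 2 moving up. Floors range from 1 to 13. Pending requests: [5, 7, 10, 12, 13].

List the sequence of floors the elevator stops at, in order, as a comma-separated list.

Current: 2, moving UP
Serve above first (ascending): [5, 7, 10, 12, 13]
Then reverse, serve below (descending): []

Answer: 5, 7, 10, 12, 13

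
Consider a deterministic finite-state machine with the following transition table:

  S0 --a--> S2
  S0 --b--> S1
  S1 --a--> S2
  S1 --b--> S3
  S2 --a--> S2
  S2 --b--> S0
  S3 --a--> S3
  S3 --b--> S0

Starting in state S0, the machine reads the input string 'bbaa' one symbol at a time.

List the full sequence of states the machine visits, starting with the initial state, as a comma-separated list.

Answer: S0, S1, S3, S3, S3

Derivation:
Start: S0
  read 'b': S0 --b--> S1
  read 'b': S1 --b--> S3
  read 'a': S3 --a--> S3
  read 'a': S3 --a--> S3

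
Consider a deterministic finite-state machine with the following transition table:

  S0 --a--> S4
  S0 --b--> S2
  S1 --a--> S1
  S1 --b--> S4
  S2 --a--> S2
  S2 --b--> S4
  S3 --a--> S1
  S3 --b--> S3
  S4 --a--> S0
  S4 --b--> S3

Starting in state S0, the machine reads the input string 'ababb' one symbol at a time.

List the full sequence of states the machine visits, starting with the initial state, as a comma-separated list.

Start: S0
  read 'a': S0 --a--> S4
  read 'b': S4 --b--> S3
  read 'a': S3 --a--> S1
  read 'b': S1 --b--> S4
  read 'b': S4 --b--> S3

Answer: S0, S4, S3, S1, S4, S3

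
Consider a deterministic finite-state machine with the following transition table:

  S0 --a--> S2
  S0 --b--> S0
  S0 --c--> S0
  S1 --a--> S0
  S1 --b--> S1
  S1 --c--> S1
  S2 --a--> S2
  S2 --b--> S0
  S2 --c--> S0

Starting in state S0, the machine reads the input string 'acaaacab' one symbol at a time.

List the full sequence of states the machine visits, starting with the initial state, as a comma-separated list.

Answer: S0, S2, S0, S2, S2, S2, S0, S2, S0

Derivation:
Start: S0
  read 'a': S0 --a--> S2
  read 'c': S2 --c--> S0
  read 'a': S0 --a--> S2
  read 'a': S2 --a--> S2
  read 'a': S2 --a--> S2
  read 'c': S2 --c--> S0
  read 'a': S0 --a--> S2
  read 'b': S2 --b--> S0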